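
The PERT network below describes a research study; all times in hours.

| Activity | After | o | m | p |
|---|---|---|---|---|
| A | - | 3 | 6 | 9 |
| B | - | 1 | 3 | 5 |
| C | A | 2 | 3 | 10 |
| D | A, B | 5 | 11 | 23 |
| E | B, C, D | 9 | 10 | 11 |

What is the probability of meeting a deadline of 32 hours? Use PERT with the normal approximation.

0.896

te_A = (3 + 4·6 + 9)/6 = 36/6 = 6; σ²_A = ((9−3)/6)² = 1.000
te_B = (1 + 4·3 + 5)/6 = 18/6 = 3; σ²_B = ((5−1)/6)² = 0.444
te_C = (2 + 4·3 + 10)/6 = 24/6 = 4; σ²_C = ((10−2)/6)² = 1.778
te_D = (5 + 4·11 + 23)/6 = 72/6 = 12; σ²_D = ((23−5)/6)² = 9.000
te_E = (9 + 4·10 + 11)/6 = 60/6 = 10; σ²_E = ((11−9)/6)² = 0.111

Forward pass:
ES_A = 0; EF_A = 6
ES_B = 0; EF_B = 3
ES_C = 6; EF_C = 6+4 = 10
ES_D = max(EF_A=6, EF_B=3) = 6; EF_D = 6+12 = 18
ES_E = max(EF_B=3, EF_C=10, EF_D=18) = 18; EF_E = 18+10 = 28
Expected project duration μ = 28 hours. Critical path: A → D → E.

Variance along critical path = 1.000 + 9.000 + 0.111 = 10.111; σ = √10.111 = 3.180 hours.
Z = (32 − 28) / 3.180 = 1.258
P(T ≤ 32) = Φ(1.258) ≈ 0.896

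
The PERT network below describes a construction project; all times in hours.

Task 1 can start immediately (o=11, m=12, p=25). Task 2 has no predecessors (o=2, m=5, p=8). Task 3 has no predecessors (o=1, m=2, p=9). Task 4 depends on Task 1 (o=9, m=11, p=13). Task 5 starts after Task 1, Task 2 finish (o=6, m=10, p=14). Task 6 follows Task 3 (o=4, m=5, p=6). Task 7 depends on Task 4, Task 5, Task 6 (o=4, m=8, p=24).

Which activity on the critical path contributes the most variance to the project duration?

Task 7

te_Task 1 = (11 + 4·12 + 25)/6 = 84/6 = 14; σ²_Task 1 = ((25−11)/6)² = 5.444
te_Task 2 = (2 + 4·5 + 8)/6 = 30/6 = 5; σ²_Task 2 = ((8−2)/6)² = 1.000
te_Task 3 = (1 + 4·2 + 9)/6 = 18/6 = 3; σ²_Task 3 = ((9−1)/6)² = 1.778
te_Task 4 = (9 + 4·11 + 13)/6 = 66/6 = 11; σ²_Task 4 = ((13−9)/6)² = 0.444
te_Task 5 = (6 + 4·10 + 14)/6 = 60/6 = 10; σ²_Task 5 = ((14−6)/6)² = 1.778
te_Task 6 = (4 + 4·5 + 6)/6 = 30/6 = 5; σ²_Task 6 = ((6−4)/6)² = 0.111
te_Task 7 = (4 + 4·8 + 24)/6 = 60/6 = 10; σ²_Task 7 = ((24−4)/6)² = 11.111

Forward pass:
ES_Task 1 = 0; EF_Task 1 = 14
ES_Task 2 = 0; EF_Task 2 = 5
ES_Task 3 = 0; EF_Task 3 = 3
ES_Task 4 = 14; EF_Task 4 = 14+11 = 25
ES_Task 5 = max(EF_Task 1=14, EF_Task 2=5) = 14; EF_Task 5 = 14+10 = 24
ES_Task 6 = 3; EF_Task 6 = 3+5 = 8
ES_Task 7 = max(EF_Task 4=25, EF_Task 5=24, EF_Task 6=8) = 25; EF_Task 7 = 25+10 = 35
Expected project duration μ = 35 hours. Critical path: Task 1 → Task 4 → Task 7.

Variances on critical path: σ²_Task 1=5.444, σ²_Task 4=0.444, σ²_Task 7=11.111.
Largest is σ²_Task 7 = 11.111.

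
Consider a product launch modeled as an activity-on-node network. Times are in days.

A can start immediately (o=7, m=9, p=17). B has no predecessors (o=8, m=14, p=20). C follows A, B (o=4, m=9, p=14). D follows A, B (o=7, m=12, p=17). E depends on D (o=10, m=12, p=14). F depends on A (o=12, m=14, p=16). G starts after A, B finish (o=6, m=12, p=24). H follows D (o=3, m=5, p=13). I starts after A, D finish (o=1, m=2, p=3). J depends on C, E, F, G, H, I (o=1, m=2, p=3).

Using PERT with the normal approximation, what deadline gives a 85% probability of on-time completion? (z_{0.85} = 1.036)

42.8 days

te_A = (7 + 4·9 + 17)/6 = 60/6 = 10; σ²_A = ((17−7)/6)² = 2.778
te_B = (8 + 4·14 + 20)/6 = 84/6 = 14; σ²_B = ((20−8)/6)² = 4.000
te_C = (4 + 4·9 + 14)/6 = 54/6 = 9; σ²_C = ((14−4)/6)² = 2.778
te_D = (7 + 4·12 + 17)/6 = 72/6 = 12; σ²_D = ((17−7)/6)² = 2.778
te_E = (10 + 4·12 + 14)/6 = 72/6 = 12; σ²_E = ((14−10)/6)² = 0.444
te_F = (12 + 4·14 + 16)/6 = 84/6 = 14; σ²_F = ((16−12)/6)² = 0.444
te_G = (6 + 4·12 + 24)/6 = 78/6 = 13; σ²_G = ((24−6)/6)² = 9.000
te_H = (3 + 4·5 + 13)/6 = 36/6 = 6; σ²_H = ((13−3)/6)² = 2.778
te_I = (1 + 4·2 + 3)/6 = 12/6 = 2; σ²_I = ((3−1)/6)² = 0.111
te_J = (1 + 4·2 + 3)/6 = 12/6 = 2; σ²_J = ((3−1)/6)² = 0.111

Forward pass:
ES_A = 0; EF_A = 10
ES_B = 0; EF_B = 14
ES_C = max(EF_A=10, EF_B=14) = 14; EF_C = 14+9 = 23
ES_D = max(EF_A=10, EF_B=14) = 14; EF_D = 14+12 = 26
ES_E = 26; EF_E = 26+12 = 38
ES_F = 10; EF_F = 10+14 = 24
ES_G = max(EF_A=10, EF_B=14) = 14; EF_G = 14+13 = 27
ES_H = 26; EF_H = 26+6 = 32
ES_I = max(EF_A=10, EF_D=26) = 26; EF_I = 26+2 = 28
ES_J = max(EF_C=23, EF_E=38, EF_F=24, EF_G=27, EF_H=32, EF_I=28) = 38; EF_J = 38+2 = 40
Expected project duration μ = 40 days. Critical path: B → D → E → J.

Variance along critical path = 4.000 + 2.778 + 0.444 + 0.111 = 7.333; σ = 2.708 days.
D = μ + z·σ = 40 + 1.036·2.708 = 42.8 days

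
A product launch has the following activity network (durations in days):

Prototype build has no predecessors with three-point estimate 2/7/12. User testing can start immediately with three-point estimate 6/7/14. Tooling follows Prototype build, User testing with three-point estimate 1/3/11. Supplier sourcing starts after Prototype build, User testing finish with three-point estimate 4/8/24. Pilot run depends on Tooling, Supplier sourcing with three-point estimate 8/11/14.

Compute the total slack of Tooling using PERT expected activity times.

6 days

te_Prototype build = (2 + 4·7 + 12)/6 = 42/6 = 7
te_User testing = (6 + 4·7 + 14)/6 = 48/6 = 8
te_Tooling = (1 + 4·3 + 11)/6 = 24/6 = 4
te_Supplier sourcing = (4 + 4·8 + 24)/6 = 60/6 = 10
te_Pilot run = (8 + 4·11 + 14)/6 = 66/6 = 11

Forward pass:
ES_Prototype build = 0; EF_Prototype build = 7
ES_User testing = 0; EF_User testing = 8
ES_Tooling = max(EF_Prototype build=7, EF_User testing=8) = 8; EF_Tooling = 8+4 = 12
ES_Supplier sourcing = max(EF_Prototype build=7, EF_User testing=8) = 8; EF_Supplier sourcing = 8+10 = 18
ES_Pilot run = max(EF_Tooling=12, EF_Supplier sourcing=18) = 18; EF_Pilot run = 18+11 = 29
Expected project duration μ = 29 days. Critical path: User testing → Supplier sourcing → Pilot run.

Backward pass:
LF_Pilot run = 29; LS_Pilot run = 29−11 = 18
LF_Supplier sourcing = LS_Pilot run = 18; LS_Supplier sourcing = 18−10 = 8
LF_Tooling = LS_Pilot run = 18; LS_Tooling = 18−4 = 14
LF_User testing = min(LS_Tooling=14, LS_Supplier sourcing=8) = 8; LS_User testing = 8−8 = 0
LF_Prototype build = min(LS_Tooling=14, LS_Supplier sourcing=8) = 8; LS_Prototype build = 8−7 = 1
Slack_Tooling = LS_Tooling − ES_Tooling = 14 − 8 = 6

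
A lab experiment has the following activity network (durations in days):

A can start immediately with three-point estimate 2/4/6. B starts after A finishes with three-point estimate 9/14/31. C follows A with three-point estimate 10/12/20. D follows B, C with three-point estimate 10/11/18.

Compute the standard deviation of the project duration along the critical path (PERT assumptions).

te_A = (2 + 4·4 + 6)/6 = 24/6 = 4; σ²_A = ((6−2)/6)² = 0.444
te_B = (9 + 4·14 + 31)/6 = 96/6 = 16; σ²_B = ((31−9)/6)² = 13.444
te_C = (10 + 4·12 + 20)/6 = 78/6 = 13; σ²_C = ((20−10)/6)² = 2.778
te_D = (10 + 4·11 + 18)/6 = 72/6 = 12; σ²_D = ((18−10)/6)² = 1.778

Forward pass:
ES_A = 0; EF_A = 4
ES_B = 4; EF_B = 4+16 = 20
ES_C = 4; EF_C = 4+13 = 17
ES_D = max(EF_B=20, EF_C=17) = 20; EF_D = 20+12 = 32
Expected project duration μ = 32 days. Critical path: A → B → D.

Variance along critical path = 0.444 + 13.444 + 1.778 = 15.667
σ = √15.667 = 3.958 days

3.96 days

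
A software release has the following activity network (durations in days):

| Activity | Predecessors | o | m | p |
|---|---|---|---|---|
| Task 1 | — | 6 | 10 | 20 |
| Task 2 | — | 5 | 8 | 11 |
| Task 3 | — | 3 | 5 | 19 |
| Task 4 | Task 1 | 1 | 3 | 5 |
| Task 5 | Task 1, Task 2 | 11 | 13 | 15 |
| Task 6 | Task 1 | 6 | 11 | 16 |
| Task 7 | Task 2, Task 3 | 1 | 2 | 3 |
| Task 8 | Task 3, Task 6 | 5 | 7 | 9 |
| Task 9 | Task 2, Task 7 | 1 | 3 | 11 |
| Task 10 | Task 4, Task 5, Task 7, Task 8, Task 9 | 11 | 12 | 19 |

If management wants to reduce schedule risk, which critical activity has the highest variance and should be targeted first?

te_Task 1 = (6 + 4·10 + 20)/6 = 66/6 = 11; σ²_Task 1 = ((20−6)/6)² = 5.444
te_Task 2 = (5 + 4·8 + 11)/6 = 48/6 = 8; σ²_Task 2 = ((11−5)/6)² = 1.000
te_Task 3 = (3 + 4·5 + 19)/6 = 42/6 = 7; σ²_Task 3 = ((19−3)/6)² = 7.111
te_Task 4 = (1 + 4·3 + 5)/6 = 18/6 = 3; σ²_Task 4 = ((5−1)/6)² = 0.444
te_Task 5 = (11 + 4·13 + 15)/6 = 78/6 = 13; σ²_Task 5 = ((15−11)/6)² = 0.444
te_Task 6 = (6 + 4·11 + 16)/6 = 66/6 = 11; σ²_Task 6 = ((16−6)/6)² = 2.778
te_Task 7 = (1 + 4·2 + 3)/6 = 12/6 = 2; σ²_Task 7 = ((3−1)/6)² = 0.111
te_Task 8 = (5 + 4·7 + 9)/6 = 42/6 = 7; σ²_Task 8 = ((9−5)/6)² = 0.444
te_Task 9 = (1 + 4·3 + 11)/6 = 24/6 = 4; σ²_Task 9 = ((11−1)/6)² = 2.778
te_Task 10 = (11 + 4·12 + 19)/6 = 78/6 = 13; σ²_Task 10 = ((19−11)/6)² = 1.778

Forward pass:
ES_Task 1 = 0; EF_Task 1 = 11
ES_Task 2 = 0; EF_Task 2 = 8
ES_Task 3 = 0; EF_Task 3 = 7
ES_Task 4 = 11; EF_Task 4 = 11+3 = 14
ES_Task 5 = max(EF_Task 1=11, EF_Task 2=8) = 11; EF_Task 5 = 11+13 = 24
ES_Task 6 = 11; EF_Task 6 = 11+11 = 22
ES_Task 7 = max(EF_Task 2=8, EF_Task 3=7) = 8; EF_Task 7 = 8+2 = 10
ES_Task 8 = max(EF_Task 3=7, EF_Task 6=22) = 22; EF_Task 8 = 22+7 = 29
ES_Task 9 = max(EF_Task 2=8, EF_Task 7=10) = 10; EF_Task 9 = 10+4 = 14
ES_Task 10 = max(EF_Task 4=14, EF_Task 5=24, EF_Task 7=10, EF_Task 8=29, EF_Task 9=14) = 29; EF_Task 10 = 29+13 = 42
Expected project duration μ = 42 days. Critical path: Task 1 → Task 6 → Task 8 → Task 10.

Variances on critical path: σ²_Task 1=5.444, σ²_Task 6=2.778, σ²_Task 8=0.444, σ²_Task 10=1.778.
Largest is σ²_Task 1 = 5.444.

Task 1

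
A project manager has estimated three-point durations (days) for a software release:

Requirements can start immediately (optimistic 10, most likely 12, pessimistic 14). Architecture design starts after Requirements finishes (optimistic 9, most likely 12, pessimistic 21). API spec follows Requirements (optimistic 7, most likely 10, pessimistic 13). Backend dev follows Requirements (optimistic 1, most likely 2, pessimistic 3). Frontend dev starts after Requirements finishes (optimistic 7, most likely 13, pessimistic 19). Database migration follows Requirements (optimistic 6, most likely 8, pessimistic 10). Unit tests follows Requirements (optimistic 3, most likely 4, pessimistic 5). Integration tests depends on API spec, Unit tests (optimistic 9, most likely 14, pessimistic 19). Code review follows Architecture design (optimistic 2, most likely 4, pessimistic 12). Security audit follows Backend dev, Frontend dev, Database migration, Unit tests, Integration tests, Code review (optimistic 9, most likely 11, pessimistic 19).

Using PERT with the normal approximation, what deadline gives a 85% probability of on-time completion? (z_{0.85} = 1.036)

te_Requirements = (10 + 4·12 + 14)/6 = 72/6 = 12; σ²_Requirements = ((14−10)/6)² = 0.444
te_Architecture design = (9 + 4·12 + 21)/6 = 78/6 = 13; σ²_Architecture design = ((21−9)/6)² = 4.000
te_API spec = (7 + 4·10 + 13)/6 = 60/6 = 10; σ²_API spec = ((13−7)/6)² = 1.000
te_Backend dev = (1 + 4·2 + 3)/6 = 12/6 = 2; σ²_Backend dev = ((3−1)/6)² = 0.111
te_Frontend dev = (7 + 4·13 + 19)/6 = 78/6 = 13; σ²_Frontend dev = ((19−7)/6)² = 4.000
te_Database migration = (6 + 4·8 + 10)/6 = 48/6 = 8; σ²_Database migration = ((10−6)/6)² = 0.444
te_Unit tests = (3 + 4·4 + 5)/6 = 24/6 = 4; σ²_Unit tests = ((5−3)/6)² = 0.111
te_Integration tests = (9 + 4·14 + 19)/6 = 84/6 = 14; σ²_Integration tests = ((19−9)/6)² = 2.778
te_Code review = (2 + 4·4 + 12)/6 = 30/6 = 5; σ²_Code review = ((12−2)/6)² = 2.778
te_Security audit = (9 + 4·11 + 19)/6 = 72/6 = 12; σ²_Security audit = ((19−9)/6)² = 2.778

Forward pass:
ES_Requirements = 0; EF_Requirements = 12
ES_Architecture design = 12; EF_Architecture design = 12+13 = 25
ES_API spec = 12; EF_API spec = 12+10 = 22
ES_Backend dev = 12; EF_Backend dev = 12+2 = 14
ES_Frontend dev = 12; EF_Frontend dev = 12+13 = 25
ES_Database migration = 12; EF_Database migration = 12+8 = 20
ES_Unit tests = 12; EF_Unit tests = 12+4 = 16
ES_Integration tests = max(EF_API spec=22, EF_Unit tests=16) = 22; EF_Integration tests = 22+14 = 36
ES_Code review = 25; EF_Code review = 25+5 = 30
ES_Security audit = max(EF_Backend dev=14, EF_Frontend dev=25, EF_Database migration=20, EF_Unit tests=16, EF_Integration tests=36, EF_Code review=30) = 36; EF_Security audit = 36+12 = 48
Expected project duration μ = 48 days. Critical path: Requirements → API spec → Integration tests → Security audit.

Variance along critical path = 0.444 + 1.000 + 2.778 + 2.778 = 7.000; σ = 2.646 days.
D = μ + z·σ = 48 + 1.036·2.646 = 50.7 days

50.7 days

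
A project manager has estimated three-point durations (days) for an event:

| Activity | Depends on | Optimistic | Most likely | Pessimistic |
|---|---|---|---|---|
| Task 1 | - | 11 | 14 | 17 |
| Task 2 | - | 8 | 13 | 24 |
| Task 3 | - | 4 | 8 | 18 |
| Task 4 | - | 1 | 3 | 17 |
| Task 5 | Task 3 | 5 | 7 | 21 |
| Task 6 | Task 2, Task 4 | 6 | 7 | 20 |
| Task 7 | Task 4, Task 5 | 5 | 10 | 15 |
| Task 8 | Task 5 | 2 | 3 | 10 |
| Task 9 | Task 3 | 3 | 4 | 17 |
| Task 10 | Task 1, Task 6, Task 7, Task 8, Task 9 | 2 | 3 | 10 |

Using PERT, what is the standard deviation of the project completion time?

te_Task 1 = (11 + 4·14 + 17)/6 = 84/6 = 14; σ²_Task 1 = ((17−11)/6)² = 1.000
te_Task 2 = (8 + 4·13 + 24)/6 = 84/6 = 14; σ²_Task 2 = ((24−8)/6)² = 7.111
te_Task 3 = (4 + 4·8 + 18)/6 = 54/6 = 9; σ²_Task 3 = ((18−4)/6)² = 5.444
te_Task 4 = (1 + 4·3 + 17)/6 = 30/6 = 5; σ²_Task 4 = ((17−1)/6)² = 7.111
te_Task 5 = (5 + 4·7 + 21)/6 = 54/6 = 9; σ²_Task 5 = ((21−5)/6)² = 7.111
te_Task 6 = (6 + 4·7 + 20)/6 = 54/6 = 9; σ²_Task 6 = ((20−6)/6)² = 5.444
te_Task 7 = (5 + 4·10 + 15)/6 = 60/6 = 10; σ²_Task 7 = ((15−5)/6)² = 2.778
te_Task 8 = (2 + 4·3 + 10)/6 = 24/6 = 4; σ²_Task 8 = ((10−2)/6)² = 1.778
te_Task 9 = (3 + 4·4 + 17)/6 = 36/6 = 6; σ²_Task 9 = ((17−3)/6)² = 5.444
te_Task 10 = (2 + 4·3 + 10)/6 = 24/6 = 4; σ²_Task 10 = ((10−2)/6)² = 1.778

Forward pass:
ES_Task 1 = 0; EF_Task 1 = 14
ES_Task 2 = 0; EF_Task 2 = 14
ES_Task 3 = 0; EF_Task 3 = 9
ES_Task 4 = 0; EF_Task 4 = 5
ES_Task 5 = 9; EF_Task 5 = 9+9 = 18
ES_Task 6 = max(EF_Task 2=14, EF_Task 4=5) = 14; EF_Task 6 = 14+9 = 23
ES_Task 7 = max(EF_Task 4=5, EF_Task 5=18) = 18; EF_Task 7 = 18+10 = 28
ES_Task 8 = 18; EF_Task 8 = 18+4 = 22
ES_Task 9 = 9; EF_Task 9 = 9+6 = 15
ES_Task 10 = max(EF_Task 1=14, EF_Task 6=23, EF_Task 7=28, EF_Task 8=22, EF_Task 9=15) = 28; EF_Task 10 = 28+4 = 32
Expected project duration μ = 32 days. Critical path: Task 3 → Task 5 → Task 7 → Task 10.

Variance along critical path = 5.444 + 7.111 + 2.778 + 1.778 = 17.111
σ = √17.111 = 4.137 days

4.14 days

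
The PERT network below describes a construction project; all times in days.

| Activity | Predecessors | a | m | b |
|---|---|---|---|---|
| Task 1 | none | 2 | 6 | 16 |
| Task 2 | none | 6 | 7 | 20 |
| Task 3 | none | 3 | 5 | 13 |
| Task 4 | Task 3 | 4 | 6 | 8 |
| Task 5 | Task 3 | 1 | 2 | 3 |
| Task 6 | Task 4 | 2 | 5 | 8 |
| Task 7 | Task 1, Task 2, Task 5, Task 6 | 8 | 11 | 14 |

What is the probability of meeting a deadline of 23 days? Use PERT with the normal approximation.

te_Task 1 = (2 + 4·6 + 16)/6 = 42/6 = 7; σ²_Task 1 = ((16−2)/6)² = 5.444
te_Task 2 = (6 + 4·7 + 20)/6 = 54/6 = 9; σ²_Task 2 = ((20−6)/6)² = 5.444
te_Task 3 = (3 + 4·5 + 13)/6 = 36/6 = 6; σ²_Task 3 = ((13−3)/6)² = 2.778
te_Task 4 = (4 + 4·6 + 8)/6 = 36/6 = 6; σ²_Task 4 = ((8−4)/6)² = 0.444
te_Task 5 = (1 + 4·2 + 3)/6 = 12/6 = 2; σ²_Task 5 = ((3−1)/6)² = 0.111
te_Task 6 = (2 + 4·5 + 8)/6 = 30/6 = 5; σ²_Task 6 = ((8−2)/6)² = 1.000
te_Task 7 = (8 + 4·11 + 14)/6 = 66/6 = 11; σ²_Task 7 = ((14−8)/6)² = 1.000

Forward pass:
ES_Task 1 = 0; EF_Task 1 = 7
ES_Task 2 = 0; EF_Task 2 = 9
ES_Task 3 = 0; EF_Task 3 = 6
ES_Task 4 = 6; EF_Task 4 = 6+6 = 12
ES_Task 5 = 6; EF_Task 5 = 6+2 = 8
ES_Task 6 = 12; EF_Task 6 = 12+5 = 17
ES_Task 7 = max(EF_Task 1=7, EF_Task 2=9, EF_Task 5=8, EF_Task 6=17) = 17; EF_Task 7 = 17+11 = 28
Expected project duration μ = 28 days. Critical path: Task 3 → Task 4 → Task 6 → Task 7.

Variance along critical path = 2.778 + 0.444 + 1.000 + 1.000 = 5.222; σ = √5.222 = 2.285 days.
Z = (23 − 28) / 2.285 = -2.188
P(T ≤ 23) = Φ(-2.188) ≈ 0.014

0.014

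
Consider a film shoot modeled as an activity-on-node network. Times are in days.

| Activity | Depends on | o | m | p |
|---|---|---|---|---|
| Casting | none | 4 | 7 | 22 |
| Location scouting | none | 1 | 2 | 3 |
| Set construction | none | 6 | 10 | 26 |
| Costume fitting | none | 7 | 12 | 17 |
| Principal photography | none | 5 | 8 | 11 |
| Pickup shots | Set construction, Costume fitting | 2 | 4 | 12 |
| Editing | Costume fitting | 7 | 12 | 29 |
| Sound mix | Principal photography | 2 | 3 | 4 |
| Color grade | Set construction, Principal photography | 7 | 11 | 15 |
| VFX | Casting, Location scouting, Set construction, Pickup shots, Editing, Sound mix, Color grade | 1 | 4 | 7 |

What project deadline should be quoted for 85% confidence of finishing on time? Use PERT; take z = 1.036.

34.3 days

te_Casting = (4 + 4·7 + 22)/6 = 54/6 = 9; σ²_Casting = ((22−4)/6)² = 9.000
te_Location scouting = (1 + 4·2 + 3)/6 = 12/6 = 2; σ²_Location scouting = ((3−1)/6)² = 0.111
te_Set construction = (6 + 4·10 + 26)/6 = 72/6 = 12; σ²_Set construction = ((26−6)/6)² = 11.111
te_Costume fitting = (7 + 4·12 + 17)/6 = 72/6 = 12; σ²_Costume fitting = ((17−7)/6)² = 2.778
te_Principal photography = (5 + 4·8 + 11)/6 = 48/6 = 8; σ²_Principal photography = ((11−5)/6)² = 1.000
te_Pickup shots = (2 + 4·4 + 12)/6 = 30/6 = 5; σ²_Pickup shots = ((12−2)/6)² = 2.778
te_Editing = (7 + 4·12 + 29)/6 = 84/6 = 14; σ²_Editing = ((29−7)/6)² = 13.444
te_Sound mix = (2 + 4·3 + 4)/6 = 18/6 = 3; σ²_Sound mix = ((4−2)/6)² = 0.111
te_Color grade = (7 + 4·11 + 15)/6 = 66/6 = 11; σ²_Color grade = ((15−7)/6)² = 1.778
te_VFX = (1 + 4·4 + 7)/6 = 24/6 = 4; σ²_VFX = ((7−1)/6)² = 1.000

Forward pass:
ES_Casting = 0; EF_Casting = 9
ES_Location scouting = 0; EF_Location scouting = 2
ES_Set construction = 0; EF_Set construction = 12
ES_Costume fitting = 0; EF_Costume fitting = 12
ES_Principal photography = 0; EF_Principal photography = 8
ES_Pickup shots = max(EF_Set construction=12, EF_Costume fitting=12) = 12; EF_Pickup shots = 12+5 = 17
ES_Editing = 12; EF_Editing = 12+14 = 26
ES_Sound mix = 8; EF_Sound mix = 8+3 = 11
ES_Color grade = max(EF_Set construction=12, EF_Principal photography=8) = 12; EF_Color grade = 12+11 = 23
ES_VFX = max(EF_Casting=9, EF_Location scouting=2, EF_Set construction=12, EF_Pickup shots=17, EF_Editing=26, EF_Sound mix=11, EF_Color grade=23) = 26; EF_VFX = 26+4 = 30
Expected project duration μ = 30 days. Critical path: Costume fitting → Editing → VFX.

Variance along critical path = 2.778 + 13.444 + 1.000 = 17.222; σ = 4.150 days.
D = μ + z·σ = 30 + 1.036·4.150 = 34.3 days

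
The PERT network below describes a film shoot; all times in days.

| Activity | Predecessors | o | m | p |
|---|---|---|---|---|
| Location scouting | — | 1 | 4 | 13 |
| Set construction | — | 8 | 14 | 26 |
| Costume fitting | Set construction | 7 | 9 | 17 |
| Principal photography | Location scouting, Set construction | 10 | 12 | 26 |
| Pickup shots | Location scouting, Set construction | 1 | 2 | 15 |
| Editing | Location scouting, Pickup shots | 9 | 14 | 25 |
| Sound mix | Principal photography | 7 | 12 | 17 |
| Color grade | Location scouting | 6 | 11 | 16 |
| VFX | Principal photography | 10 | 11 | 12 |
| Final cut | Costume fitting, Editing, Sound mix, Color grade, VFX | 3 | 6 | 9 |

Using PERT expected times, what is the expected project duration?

te_Location scouting = (1 + 4·4 + 13)/6 = 30/6 = 5
te_Set construction = (8 + 4·14 + 26)/6 = 90/6 = 15
te_Costume fitting = (7 + 4·9 + 17)/6 = 60/6 = 10
te_Principal photography = (10 + 4·12 + 26)/6 = 84/6 = 14
te_Pickup shots = (1 + 4·2 + 15)/6 = 24/6 = 4
te_Editing = (9 + 4·14 + 25)/6 = 90/6 = 15
te_Sound mix = (7 + 4·12 + 17)/6 = 72/6 = 12
te_Color grade = (6 + 4·11 + 16)/6 = 66/6 = 11
te_VFX = (10 + 4·11 + 12)/6 = 66/6 = 11
te_Final cut = (3 + 4·6 + 9)/6 = 36/6 = 6

Forward pass:
ES_Location scouting = 0; EF_Location scouting = 5
ES_Set construction = 0; EF_Set construction = 15
ES_Costume fitting = 15; EF_Costume fitting = 15+10 = 25
ES_Principal photography = max(EF_Location scouting=5, EF_Set construction=15) = 15; EF_Principal photography = 15+14 = 29
ES_Pickup shots = max(EF_Location scouting=5, EF_Set construction=15) = 15; EF_Pickup shots = 15+4 = 19
ES_Editing = max(EF_Location scouting=5, EF_Pickup shots=19) = 19; EF_Editing = 19+15 = 34
ES_Sound mix = 29; EF_Sound mix = 29+12 = 41
ES_Color grade = 5; EF_Color grade = 5+11 = 16
ES_VFX = 29; EF_VFX = 29+11 = 40
ES_Final cut = max(EF_Costume fitting=25, EF_Editing=34, EF_Sound mix=41, EF_Color grade=16, EF_VFX=40) = 41; EF_Final cut = 41+6 = 47
Expected project duration μ = 47 days. Critical path: Set construction → Principal photography → Sound mix → Final cut.

47 days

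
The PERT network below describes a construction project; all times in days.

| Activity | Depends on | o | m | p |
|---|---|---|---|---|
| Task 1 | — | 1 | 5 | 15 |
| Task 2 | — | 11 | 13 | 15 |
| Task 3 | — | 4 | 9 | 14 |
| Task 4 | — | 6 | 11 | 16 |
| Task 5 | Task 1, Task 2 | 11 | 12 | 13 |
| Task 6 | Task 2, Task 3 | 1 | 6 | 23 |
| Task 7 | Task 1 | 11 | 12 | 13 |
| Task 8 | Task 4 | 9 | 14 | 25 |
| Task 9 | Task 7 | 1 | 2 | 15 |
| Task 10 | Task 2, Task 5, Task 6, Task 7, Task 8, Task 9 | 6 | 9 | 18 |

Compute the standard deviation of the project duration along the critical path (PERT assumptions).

te_Task 1 = (1 + 4·5 + 15)/6 = 36/6 = 6; σ²_Task 1 = ((15−1)/6)² = 5.444
te_Task 2 = (11 + 4·13 + 15)/6 = 78/6 = 13; σ²_Task 2 = ((15−11)/6)² = 0.444
te_Task 3 = (4 + 4·9 + 14)/6 = 54/6 = 9; σ²_Task 3 = ((14−4)/6)² = 2.778
te_Task 4 = (6 + 4·11 + 16)/6 = 66/6 = 11; σ²_Task 4 = ((16−6)/6)² = 2.778
te_Task 5 = (11 + 4·12 + 13)/6 = 72/6 = 12; σ²_Task 5 = ((13−11)/6)² = 0.111
te_Task 6 = (1 + 4·6 + 23)/6 = 48/6 = 8; σ²_Task 6 = ((23−1)/6)² = 13.444
te_Task 7 = (11 + 4·12 + 13)/6 = 72/6 = 12; σ²_Task 7 = ((13−11)/6)² = 0.111
te_Task 8 = (9 + 4·14 + 25)/6 = 90/6 = 15; σ²_Task 8 = ((25−9)/6)² = 7.111
te_Task 9 = (1 + 4·2 + 15)/6 = 24/6 = 4; σ²_Task 9 = ((15−1)/6)² = 5.444
te_Task 10 = (6 + 4·9 + 18)/6 = 60/6 = 10; σ²_Task 10 = ((18−6)/6)² = 4.000

Forward pass:
ES_Task 1 = 0; EF_Task 1 = 6
ES_Task 2 = 0; EF_Task 2 = 13
ES_Task 3 = 0; EF_Task 3 = 9
ES_Task 4 = 0; EF_Task 4 = 11
ES_Task 5 = max(EF_Task 1=6, EF_Task 2=13) = 13; EF_Task 5 = 13+12 = 25
ES_Task 6 = max(EF_Task 2=13, EF_Task 3=9) = 13; EF_Task 6 = 13+8 = 21
ES_Task 7 = 6; EF_Task 7 = 6+12 = 18
ES_Task 8 = 11; EF_Task 8 = 11+15 = 26
ES_Task 9 = 18; EF_Task 9 = 18+4 = 22
ES_Task 10 = max(EF_Task 2=13, EF_Task 5=25, EF_Task 6=21, EF_Task 7=18, EF_Task 8=26, EF_Task 9=22) = 26; EF_Task 10 = 26+10 = 36
Expected project duration μ = 36 days. Critical path: Task 4 → Task 8 → Task 10.

Variance along critical path = 2.778 + 7.111 + 4.000 = 13.889
σ = √13.889 = 3.727 days

3.73 days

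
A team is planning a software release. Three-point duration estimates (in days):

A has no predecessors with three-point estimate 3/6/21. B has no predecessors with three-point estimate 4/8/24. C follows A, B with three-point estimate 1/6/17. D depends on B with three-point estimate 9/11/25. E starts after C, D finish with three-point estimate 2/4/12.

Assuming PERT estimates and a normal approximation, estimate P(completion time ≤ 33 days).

te_A = (3 + 4·6 + 21)/6 = 48/6 = 8; σ²_A = ((21−3)/6)² = 9.000
te_B = (4 + 4·8 + 24)/6 = 60/6 = 10; σ²_B = ((24−4)/6)² = 11.111
te_C = (1 + 4·6 + 17)/6 = 42/6 = 7; σ²_C = ((17−1)/6)² = 7.111
te_D = (9 + 4·11 + 25)/6 = 78/6 = 13; σ²_D = ((25−9)/6)² = 7.111
te_E = (2 + 4·4 + 12)/6 = 30/6 = 5; σ²_E = ((12−2)/6)² = 2.778

Forward pass:
ES_A = 0; EF_A = 8
ES_B = 0; EF_B = 10
ES_C = max(EF_A=8, EF_B=10) = 10; EF_C = 10+7 = 17
ES_D = 10; EF_D = 10+13 = 23
ES_E = max(EF_C=17, EF_D=23) = 23; EF_E = 23+5 = 28
Expected project duration μ = 28 days. Critical path: B → D → E.

Variance along critical path = 11.111 + 7.111 + 2.778 = 21.000; σ = √21.000 = 4.583 days.
Z = (33 − 28) / 4.583 = 1.091
P(T ≤ 33) = Φ(1.091) ≈ 0.862

0.862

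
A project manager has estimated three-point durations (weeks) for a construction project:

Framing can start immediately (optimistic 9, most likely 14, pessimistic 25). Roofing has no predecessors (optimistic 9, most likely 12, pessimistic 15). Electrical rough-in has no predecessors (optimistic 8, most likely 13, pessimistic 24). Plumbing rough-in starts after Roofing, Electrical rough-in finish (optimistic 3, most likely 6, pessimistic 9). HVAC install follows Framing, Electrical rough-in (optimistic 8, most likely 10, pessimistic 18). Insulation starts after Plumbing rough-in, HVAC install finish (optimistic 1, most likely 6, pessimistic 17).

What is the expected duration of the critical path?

33 weeks

te_Framing = (9 + 4·14 + 25)/6 = 90/6 = 15
te_Roofing = (9 + 4·12 + 15)/6 = 72/6 = 12
te_Electrical rough-in = (8 + 4·13 + 24)/6 = 84/6 = 14
te_Plumbing rough-in = (3 + 4·6 + 9)/6 = 36/6 = 6
te_HVAC install = (8 + 4·10 + 18)/6 = 66/6 = 11
te_Insulation = (1 + 4·6 + 17)/6 = 42/6 = 7

Forward pass:
ES_Framing = 0; EF_Framing = 15
ES_Roofing = 0; EF_Roofing = 12
ES_Electrical rough-in = 0; EF_Electrical rough-in = 14
ES_Plumbing rough-in = max(EF_Roofing=12, EF_Electrical rough-in=14) = 14; EF_Plumbing rough-in = 14+6 = 20
ES_HVAC install = max(EF_Framing=15, EF_Electrical rough-in=14) = 15; EF_HVAC install = 15+11 = 26
ES_Insulation = max(EF_Plumbing rough-in=20, EF_HVAC install=26) = 26; EF_Insulation = 26+7 = 33
Expected project duration μ = 33 weeks. Critical path: Framing → HVAC install → Insulation.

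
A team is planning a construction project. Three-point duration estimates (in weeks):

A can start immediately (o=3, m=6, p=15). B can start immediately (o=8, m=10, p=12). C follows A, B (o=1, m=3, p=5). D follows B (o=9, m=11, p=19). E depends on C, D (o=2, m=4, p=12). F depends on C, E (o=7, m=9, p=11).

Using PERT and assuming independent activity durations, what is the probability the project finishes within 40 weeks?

0.942

te_A = (3 + 4·6 + 15)/6 = 42/6 = 7; σ²_A = ((15−3)/6)² = 4.000
te_B = (8 + 4·10 + 12)/6 = 60/6 = 10; σ²_B = ((12−8)/6)² = 0.444
te_C = (1 + 4·3 + 5)/6 = 18/6 = 3; σ²_C = ((5−1)/6)² = 0.444
te_D = (9 + 4·11 + 19)/6 = 72/6 = 12; σ²_D = ((19−9)/6)² = 2.778
te_E = (2 + 4·4 + 12)/6 = 30/6 = 5; σ²_E = ((12−2)/6)² = 2.778
te_F = (7 + 4·9 + 11)/6 = 54/6 = 9; σ²_F = ((11−7)/6)² = 0.444

Forward pass:
ES_A = 0; EF_A = 7
ES_B = 0; EF_B = 10
ES_C = max(EF_A=7, EF_B=10) = 10; EF_C = 10+3 = 13
ES_D = 10; EF_D = 10+12 = 22
ES_E = max(EF_C=13, EF_D=22) = 22; EF_E = 22+5 = 27
ES_F = max(EF_C=13, EF_E=27) = 27; EF_F = 27+9 = 36
Expected project duration μ = 36 weeks. Critical path: B → D → E → F.

Variance along critical path = 0.444 + 2.778 + 2.778 + 0.444 = 6.444; σ = √6.444 = 2.539 weeks.
Z = (40 − 36) / 2.539 = 1.576
P(T ≤ 40) = Φ(1.576) ≈ 0.942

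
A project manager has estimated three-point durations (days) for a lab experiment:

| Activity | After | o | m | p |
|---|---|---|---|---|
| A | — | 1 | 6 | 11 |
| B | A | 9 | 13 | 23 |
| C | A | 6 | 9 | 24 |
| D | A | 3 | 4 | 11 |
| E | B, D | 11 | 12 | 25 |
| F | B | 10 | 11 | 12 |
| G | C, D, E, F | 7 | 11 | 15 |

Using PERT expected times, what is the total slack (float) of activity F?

3 days

te_A = (1 + 4·6 + 11)/6 = 36/6 = 6
te_B = (9 + 4·13 + 23)/6 = 84/6 = 14
te_C = (6 + 4·9 + 24)/6 = 66/6 = 11
te_D = (3 + 4·4 + 11)/6 = 30/6 = 5
te_E = (11 + 4·12 + 25)/6 = 84/6 = 14
te_F = (10 + 4·11 + 12)/6 = 66/6 = 11
te_G = (7 + 4·11 + 15)/6 = 66/6 = 11

Forward pass:
ES_A = 0; EF_A = 6
ES_B = 6; EF_B = 6+14 = 20
ES_C = 6; EF_C = 6+11 = 17
ES_D = 6; EF_D = 6+5 = 11
ES_E = max(EF_B=20, EF_D=11) = 20; EF_E = 20+14 = 34
ES_F = 20; EF_F = 20+11 = 31
ES_G = max(EF_C=17, EF_D=11, EF_E=34, EF_F=31) = 34; EF_G = 34+11 = 45
Expected project duration μ = 45 days. Critical path: A → B → E → G.

Backward pass:
LF_G = 45; LS_G = 45−11 = 34
LF_F = LS_G = 34; LS_F = 34−11 = 23
LF_E = LS_G = 34; LS_E = 34−14 = 20
LF_D = min(LS_E=20, LS_G=34) = 20; LS_D = 20−5 = 15
LF_C = LS_G = 34; LS_C = 34−11 = 23
LF_B = min(LS_E=20, LS_F=23) = 20; LS_B = 20−14 = 6
LF_A = min(LS_B=6, LS_C=23, LS_D=15) = 6; LS_A = 6−6 = 0
Slack_F = LS_F − ES_F = 23 − 20 = 3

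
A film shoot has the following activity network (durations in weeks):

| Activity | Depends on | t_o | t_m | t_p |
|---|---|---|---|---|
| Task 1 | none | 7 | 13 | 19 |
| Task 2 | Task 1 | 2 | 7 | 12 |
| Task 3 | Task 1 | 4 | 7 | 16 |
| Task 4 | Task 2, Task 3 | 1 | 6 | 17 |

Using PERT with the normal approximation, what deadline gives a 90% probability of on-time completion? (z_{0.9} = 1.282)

te_Task 1 = (7 + 4·13 + 19)/6 = 78/6 = 13; σ²_Task 1 = ((19−7)/6)² = 4.000
te_Task 2 = (2 + 4·7 + 12)/6 = 42/6 = 7; σ²_Task 2 = ((12−2)/6)² = 2.778
te_Task 3 = (4 + 4·7 + 16)/6 = 48/6 = 8; σ²_Task 3 = ((16−4)/6)² = 4.000
te_Task 4 = (1 + 4·6 + 17)/6 = 42/6 = 7; σ²_Task 4 = ((17−1)/6)² = 7.111

Forward pass:
ES_Task 1 = 0; EF_Task 1 = 13
ES_Task 2 = 13; EF_Task 2 = 13+7 = 20
ES_Task 3 = 13; EF_Task 3 = 13+8 = 21
ES_Task 4 = max(EF_Task 2=20, EF_Task 3=21) = 21; EF_Task 4 = 21+7 = 28
Expected project duration μ = 28 weeks. Critical path: Task 1 → Task 3 → Task 4.

Variance along critical path = 4.000 + 4.000 + 7.111 = 15.111; σ = 3.887 weeks.
D = μ + z·σ = 28 + 1.282·3.887 = 33.0 weeks

33.0 weeks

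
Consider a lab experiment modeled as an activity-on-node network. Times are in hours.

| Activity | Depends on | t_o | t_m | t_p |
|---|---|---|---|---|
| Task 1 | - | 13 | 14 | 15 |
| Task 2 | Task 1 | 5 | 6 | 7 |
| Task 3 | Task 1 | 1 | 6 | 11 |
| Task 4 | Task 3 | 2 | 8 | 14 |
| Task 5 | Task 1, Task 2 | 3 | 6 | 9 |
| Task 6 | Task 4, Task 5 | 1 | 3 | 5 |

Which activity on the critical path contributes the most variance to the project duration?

Task 4

te_Task 1 = (13 + 4·14 + 15)/6 = 84/6 = 14; σ²_Task 1 = ((15−13)/6)² = 0.111
te_Task 2 = (5 + 4·6 + 7)/6 = 36/6 = 6; σ²_Task 2 = ((7−5)/6)² = 0.111
te_Task 3 = (1 + 4·6 + 11)/6 = 36/6 = 6; σ²_Task 3 = ((11−1)/6)² = 2.778
te_Task 4 = (2 + 4·8 + 14)/6 = 48/6 = 8; σ²_Task 4 = ((14−2)/6)² = 4.000
te_Task 5 = (3 + 4·6 + 9)/6 = 36/6 = 6; σ²_Task 5 = ((9−3)/6)² = 1.000
te_Task 6 = (1 + 4·3 + 5)/6 = 18/6 = 3; σ²_Task 6 = ((5−1)/6)² = 0.444

Forward pass:
ES_Task 1 = 0; EF_Task 1 = 14
ES_Task 2 = 14; EF_Task 2 = 14+6 = 20
ES_Task 3 = 14; EF_Task 3 = 14+6 = 20
ES_Task 4 = 20; EF_Task 4 = 20+8 = 28
ES_Task 5 = max(EF_Task 1=14, EF_Task 2=20) = 20; EF_Task 5 = 20+6 = 26
ES_Task 6 = max(EF_Task 4=28, EF_Task 5=26) = 28; EF_Task 6 = 28+3 = 31
Expected project duration μ = 31 hours. Critical path: Task 1 → Task 3 → Task 4 → Task 6.

Variances on critical path: σ²_Task 1=0.111, σ²_Task 3=2.778, σ²_Task 4=4.000, σ²_Task 6=0.444.
Largest is σ²_Task 4 = 4.000.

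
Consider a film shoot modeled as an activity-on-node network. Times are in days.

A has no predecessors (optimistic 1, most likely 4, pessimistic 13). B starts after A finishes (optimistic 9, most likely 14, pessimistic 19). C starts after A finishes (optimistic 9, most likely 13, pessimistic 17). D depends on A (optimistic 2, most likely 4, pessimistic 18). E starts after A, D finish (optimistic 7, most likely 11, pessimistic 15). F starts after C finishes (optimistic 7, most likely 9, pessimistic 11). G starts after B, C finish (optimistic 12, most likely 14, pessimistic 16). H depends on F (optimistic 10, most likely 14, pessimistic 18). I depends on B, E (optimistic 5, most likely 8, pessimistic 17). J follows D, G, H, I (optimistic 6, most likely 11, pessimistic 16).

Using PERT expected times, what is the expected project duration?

te_A = (1 + 4·4 + 13)/6 = 30/6 = 5
te_B = (9 + 4·14 + 19)/6 = 84/6 = 14
te_C = (9 + 4·13 + 17)/6 = 78/6 = 13
te_D = (2 + 4·4 + 18)/6 = 36/6 = 6
te_E = (7 + 4·11 + 15)/6 = 66/6 = 11
te_F = (7 + 4·9 + 11)/6 = 54/6 = 9
te_G = (12 + 4·14 + 16)/6 = 84/6 = 14
te_H = (10 + 4·14 + 18)/6 = 84/6 = 14
te_I = (5 + 4·8 + 17)/6 = 54/6 = 9
te_J = (6 + 4·11 + 16)/6 = 66/6 = 11

Forward pass:
ES_A = 0; EF_A = 5
ES_B = 5; EF_B = 5+14 = 19
ES_C = 5; EF_C = 5+13 = 18
ES_D = 5; EF_D = 5+6 = 11
ES_E = max(EF_A=5, EF_D=11) = 11; EF_E = 11+11 = 22
ES_F = 18; EF_F = 18+9 = 27
ES_G = max(EF_B=19, EF_C=18) = 19; EF_G = 19+14 = 33
ES_H = 27; EF_H = 27+14 = 41
ES_I = max(EF_B=19, EF_E=22) = 22; EF_I = 22+9 = 31
ES_J = max(EF_D=11, EF_G=33, EF_H=41, EF_I=31) = 41; EF_J = 41+11 = 52
Expected project duration μ = 52 days. Critical path: A → C → F → H → J.

52 days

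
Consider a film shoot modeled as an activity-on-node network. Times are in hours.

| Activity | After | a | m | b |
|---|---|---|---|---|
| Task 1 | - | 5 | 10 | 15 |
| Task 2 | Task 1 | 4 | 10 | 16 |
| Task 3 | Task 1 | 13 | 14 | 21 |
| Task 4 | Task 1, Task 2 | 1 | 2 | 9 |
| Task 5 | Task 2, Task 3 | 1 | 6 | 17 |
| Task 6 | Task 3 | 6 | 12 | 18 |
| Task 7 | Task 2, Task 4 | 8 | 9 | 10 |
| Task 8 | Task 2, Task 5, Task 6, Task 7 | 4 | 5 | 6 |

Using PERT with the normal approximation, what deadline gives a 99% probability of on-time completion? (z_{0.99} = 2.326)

te_Task 1 = (5 + 4·10 + 15)/6 = 60/6 = 10; σ²_Task 1 = ((15−5)/6)² = 2.778
te_Task 2 = (4 + 4·10 + 16)/6 = 60/6 = 10; σ²_Task 2 = ((16−4)/6)² = 4.000
te_Task 3 = (13 + 4·14 + 21)/6 = 90/6 = 15; σ²_Task 3 = ((21−13)/6)² = 1.778
te_Task 4 = (1 + 4·2 + 9)/6 = 18/6 = 3; σ²_Task 4 = ((9−1)/6)² = 1.778
te_Task 5 = (1 + 4·6 + 17)/6 = 42/6 = 7; σ²_Task 5 = ((17−1)/6)² = 7.111
te_Task 6 = (6 + 4·12 + 18)/6 = 72/6 = 12; σ²_Task 6 = ((18−6)/6)² = 4.000
te_Task 7 = (8 + 4·9 + 10)/6 = 54/6 = 9; σ²_Task 7 = ((10−8)/6)² = 0.111
te_Task 8 = (4 + 4·5 + 6)/6 = 30/6 = 5; σ²_Task 8 = ((6−4)/6)² = 0.111

Forward pass:
ES_Task 1 = 0; EF_Task 1 = 10
ES_Task 2 = 10; EF_Task 2 = 10+10 = 20
ES_Task 3 = 10; EF_Task 3 = 10+15 = 25
ES_Task 4 = max(EF_Task 1=10, EF_Task 2=20) = 20; EF_Task 4 = 20+3 = 23
ES_Task 5 = max(EF_Task 2=20, EF_Task 3=25) = 25; EF_Task 5 = 25+7 = 32
ES_Task 6 = 25; EF_Task 6 = 25+12 = 37
ES_Task 7 = max(EF_Task 2=20, EF_Task 4=23) = 23; EF_Task 7 = 23+9 = 32
ES_Task 8 = max(EF_Task 2=20, EF_Task 5=32, EF_Task 6=37, EF_Task 7=32) = 37; EF_Task 8 = 37+5 = 42
Expected project duration μ = 42 hours. Critical path: Task 1 → Task 3 → Task 6 → Task 8.

Variance along critical path = 2.778 + 1.778 + 4.000 + 0.111 = 8.667; σ = 2.944 hours.
D = μ + z·σ = 42 + 2.326·2.944 = 48.8 hours

48.8 hours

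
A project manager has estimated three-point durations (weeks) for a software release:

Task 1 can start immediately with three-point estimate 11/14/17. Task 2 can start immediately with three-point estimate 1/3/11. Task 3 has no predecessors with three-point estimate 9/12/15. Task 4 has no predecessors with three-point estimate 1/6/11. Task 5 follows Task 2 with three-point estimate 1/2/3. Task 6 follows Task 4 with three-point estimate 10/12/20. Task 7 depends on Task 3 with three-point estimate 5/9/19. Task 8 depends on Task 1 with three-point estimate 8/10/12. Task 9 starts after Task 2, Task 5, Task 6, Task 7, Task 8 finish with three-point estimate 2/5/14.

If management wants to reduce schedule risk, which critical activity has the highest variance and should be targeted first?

Task 9

te_Task 1 = (11 + 4·14 + 17)/6 = 84/6 = 14; σ²_Task 1 = ((17−11)/6)² = 1.000
te_Task 2 = (1 + 4·3 + 11)/6 = 24/6 = 4; σ²_Task 2 = ((11−1)/6)² = 2.778
te_Task 3 = (9 + 4·12 + 15)/6 = 72/6 = 12; σ²_Task 3 = ((15−9)/6)² = 1.000
te_Task 4 = (1 + 4·6 + 11)/6 = 36/6 = 6; σ²_Task 4 = ((11−1)/6)² = 2.778
te_Task 5 = (1 + 4·2 + 3)/6 = 12/6 = 2; σ²_Task 5 = ((3−1)/6)² = 0.111
te_Task 6 = (10 + 4·12 + 20)/6 = 78/6 = 13; σ²_Task 6 = ((20−10)/6)² = 2.778
te_Task 7 = (5 + 4·9 + 19)/6 = 60/6 = 10; σ²_Task 7 = ((19−5)/6)² = 5.444
te_Task 8 = (8 + 4·10 + 12)/6 = 60/6 = 10; σ²_Task 8 = ((12−8)/6)² = 0.444
te_Task 9 = (2 + 4·5 + 14)/6 = 36/6 = 6; σ²_Task 9 = ((14−2)/6)² = 4.000

Forward pass:
ES_Task 1 = 0; EF_Task 1 = 14
ES_Task 2 = 0; EF_Task 2 = 4
ES_Task 3 = 0; EF_Task 3 = 12
ES_Task 4 = 0; EF_Task 4 = 6
ES_Task 5 = 4; EF_Task 5 = 4+2 = 6
ES_Task 6 = 6; EF_Task 6 = 6+13 = 19
ES_Task 7 = 12; EF_Task 7 = 12+10 = 22
ES_Task 8 = 14; EF_Task 8 = 14+10 = 24
ES_Task 9 = max(EF_Task 2=4, EF_Task 5=6, EF_Task 6=19, EF_Task 7=22, EF_Task 8=24) = 24; EF_Task 9 = 24+6 = 30
Expected project duration μ = 30 weeks. Critical path: Task 1 → Task 8 → Task 9.

Variances on critical path: σ²_Task 1=1.000, σ²_Task 8=0.444, σ²_Task 9=4.000.
Largest is σ²_Task 9 = 4.000.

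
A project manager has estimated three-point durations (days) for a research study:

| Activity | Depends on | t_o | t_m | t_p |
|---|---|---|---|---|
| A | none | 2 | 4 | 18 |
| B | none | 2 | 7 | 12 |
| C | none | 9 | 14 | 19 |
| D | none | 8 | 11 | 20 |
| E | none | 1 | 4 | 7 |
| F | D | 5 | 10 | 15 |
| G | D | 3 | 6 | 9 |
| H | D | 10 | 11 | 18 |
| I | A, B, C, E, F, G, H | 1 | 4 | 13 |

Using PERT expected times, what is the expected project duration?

29 days

te_A = (2 + 4·4 + 18)/6 = 36/6 = 6
te_B = (2 + 4·7 + 12)/6 = 42/6 = 7
te_C = (9 + 4·14 + 19)/6 = 84/6 = 14
te_D = (8 + 4·11 + 20)/6 = 72/6 = 12
te_E = (1 + 4·4 + 7)/6 = 24/6 = 4
te_F = (5 + 4·10 + 15)/6 = 60/6 = 10
te_G = (3 + 4·6 + 9)/6 = 36/6 = 6
te_H = (10 + 4·11 + 18)/6 = 72/6 = 12
te_I = (1 + 4·4 + 13)/6 = 30/6 = 5

Forward pass:
ES_A = 0; EF_A = 6
ES_B = 0; EF_B = 7
ES_C = 0; EF_C = 14
ES_D = 0; EF_D = 12
ES_E = 0; EF_E = 4
ES_F = 12; EF_F = 12+10 = 22
ES_G = 12; EF_G = 12+6 = 18
ES_H = 12; EF_H = 12+12 = 24
ES_I = max(EF_A=6, EF_B=7, EF_C=14, EF_E=4, EF_F=22, EF_G=18, EF_H=24) = 24; EF_I = 24+5 = 29
Expected project duration μ = 29 days. Critical path: D → H → I.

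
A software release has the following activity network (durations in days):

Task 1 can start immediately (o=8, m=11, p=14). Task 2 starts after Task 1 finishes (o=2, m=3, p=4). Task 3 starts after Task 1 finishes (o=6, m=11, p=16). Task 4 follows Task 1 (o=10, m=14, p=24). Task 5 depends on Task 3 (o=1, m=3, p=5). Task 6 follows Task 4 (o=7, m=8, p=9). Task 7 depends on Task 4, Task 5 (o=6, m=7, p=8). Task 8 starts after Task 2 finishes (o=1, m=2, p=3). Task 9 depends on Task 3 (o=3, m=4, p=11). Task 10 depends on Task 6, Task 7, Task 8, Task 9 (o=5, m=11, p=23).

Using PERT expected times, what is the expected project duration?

te_Task 1 = (8 + 4·11 + 14)/6 = 66/6 = 11
te_Task 2 = (2 + 4·3 + 4)/6 = 18/6 = 3
te_Task 3 = (6 + 4·11 + 16)/6 = 66/6 = 11
te_Task 4 = (10 + 4·14 + 24)/6 = 90/6 = 15
te_Task 5 = (1 + 4·3 + 5)/6 = 18/6 = 3
te_Task 6 = (7 + 4·8 + 9)/6 = 48/6 = 8
te_Task 7 = (6 + 4·7 + 8)/6 = 42/6 = 7
te_Task 8 = (1 + 4·2 + 3)/6 = 12/6 = 2
te_Task 9 = (3 + 4·4 + 11)/6 = 30/6 = 5
te_Task 10 = (5 + 4·11 + 23)/6 = 72/6 = 12

Forward pass:
ES_Task 1 = 0; EF_Task 1 = 11
ES_Task 2 = 11; EF_Task 2 = 11+3 = 14
ES_Task 3 = 11; EF_Task 3 = 11+11 = 22
ES_Task 4 = 11; EF_Task 4 = 11+15 = 26
ES_Task 5 = 22; EF_Task 5 = 22+3 = 25
ES_Task 6 = 26; EF_Task 6 = 26+8 = 34
ES_Task 7 = max(EF_Task 4=26, EF_Task 5=25) = 26; EF_Task 7 = 26+7 = 33
ES_Task 8 = 14; EF_Task 8 = 14+2 = 16
ES_Task 9 = 22; EF_Task 9 = 22+5 = 27
ES_Task 10 = max(EF_Task 6=34, EF_Task 7=33, EF_Task 8=16, EF_Task 9=27) = 34; EF_Task 10 = 34+12 = 46
Expected project duration μ = 46 days. Critical path: Task 1 → Task 4 → Task 6 → Task 10.

46 days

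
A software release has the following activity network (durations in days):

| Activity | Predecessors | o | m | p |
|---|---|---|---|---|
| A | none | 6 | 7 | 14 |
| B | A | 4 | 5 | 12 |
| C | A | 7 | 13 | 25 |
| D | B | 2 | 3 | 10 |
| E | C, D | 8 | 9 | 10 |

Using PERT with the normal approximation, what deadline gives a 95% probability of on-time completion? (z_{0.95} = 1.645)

te_A = (6 + 4·7 + 14)/6 = 48/6 = 8; σ²_A = ((14−6)/6)² = 1.778
te_B = (4 + 4·5 + 12)/6 = 36/6 = 6; σ²_B = ((12−4)/6)² = 1.778
te_C = (7 + 4·13 + 25)/6 = 84/6 = 14; σ²_C = ((25−7)/6)² = 9.000
te_D = (2 + 4·3 + 10)/6 = 24/6 = 4; σ²_D = ((10−2)/6)² = 1.778
te_E = (8 + 4·9 + 10)/6 = 54/6 = 9; σ²_E = ((10−8)/6)² = 0.111

Forward pass:
ES_A = 0; EF_A = 8
ES_B = 8; EF_B = 8+6 = 14
ES_C = 8; EF_C = 8+14 = 22
ES_D = 14; EF_D = 14+4 = 18
ES_E = max(EF_C=22, EF_D=18) = 22; EF_E = 22+9 = 31
Expected project duration μ = 31 days. Critical path: A → C → E.

Variance along critical path = 1.778 + 9.000 + 0.111 = 10.889; σ = 3.300 days.
D = μ + z·σ = 31 + 1.645·3.300 = 36.4 days

36.4 days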